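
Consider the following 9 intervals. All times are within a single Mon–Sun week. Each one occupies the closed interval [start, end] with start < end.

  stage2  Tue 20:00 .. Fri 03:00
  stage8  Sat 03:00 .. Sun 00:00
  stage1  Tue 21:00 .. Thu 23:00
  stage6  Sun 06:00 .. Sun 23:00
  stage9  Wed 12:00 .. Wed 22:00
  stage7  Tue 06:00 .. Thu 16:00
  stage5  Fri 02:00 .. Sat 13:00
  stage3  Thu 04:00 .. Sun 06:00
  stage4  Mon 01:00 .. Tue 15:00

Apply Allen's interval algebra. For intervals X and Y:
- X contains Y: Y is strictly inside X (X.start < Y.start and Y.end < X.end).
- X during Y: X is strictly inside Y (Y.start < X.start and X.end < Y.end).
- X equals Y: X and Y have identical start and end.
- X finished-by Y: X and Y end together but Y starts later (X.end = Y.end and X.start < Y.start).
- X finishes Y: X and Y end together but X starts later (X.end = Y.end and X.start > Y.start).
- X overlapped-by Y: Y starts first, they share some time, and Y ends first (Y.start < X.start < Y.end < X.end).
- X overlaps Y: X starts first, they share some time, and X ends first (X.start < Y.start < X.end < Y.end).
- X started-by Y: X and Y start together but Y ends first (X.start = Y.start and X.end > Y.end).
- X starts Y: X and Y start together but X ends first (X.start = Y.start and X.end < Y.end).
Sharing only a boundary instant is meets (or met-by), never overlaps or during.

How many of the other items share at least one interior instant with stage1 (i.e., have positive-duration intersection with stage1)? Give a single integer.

Target stage1 = [Tue 21:00, Thu 23:00].
stage2 [Tue 20:00, Fri 03:00] → contains → counts.
stage3 [Thu 04:00, Sun 06:00] → overlapped-by → counts.
stage4 [Mon 01:00, Tue 15:00] → before → no.
stage5 [Fri 02:00, Sat 13:00] → after → no.
stage6 [Sun 06:00, Sun 23:00] → after → no.
stage7 [Tue 06:00, Thu 16:00] → overlaps → counts.
stage8 [Sat 03:00, Sun 00:00] → after → no.
stage9 [Wed 12:00, Wed 22:00] → during → counts.
Total: 4.

4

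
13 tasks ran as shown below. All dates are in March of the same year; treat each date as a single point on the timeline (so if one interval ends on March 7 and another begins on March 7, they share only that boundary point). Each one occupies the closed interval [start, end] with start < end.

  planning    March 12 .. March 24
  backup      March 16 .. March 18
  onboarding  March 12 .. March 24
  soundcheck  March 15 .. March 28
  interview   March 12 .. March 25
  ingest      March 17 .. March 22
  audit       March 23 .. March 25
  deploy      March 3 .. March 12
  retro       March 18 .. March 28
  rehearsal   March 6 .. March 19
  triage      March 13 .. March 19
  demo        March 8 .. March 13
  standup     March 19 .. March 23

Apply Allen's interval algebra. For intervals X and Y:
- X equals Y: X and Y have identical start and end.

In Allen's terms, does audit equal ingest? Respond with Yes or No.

No

audit = [March 23, March 25], ingest = [March 17, March 22].
Actual relation of audit to ingest: after.
Asked whether 'equals' holds → No.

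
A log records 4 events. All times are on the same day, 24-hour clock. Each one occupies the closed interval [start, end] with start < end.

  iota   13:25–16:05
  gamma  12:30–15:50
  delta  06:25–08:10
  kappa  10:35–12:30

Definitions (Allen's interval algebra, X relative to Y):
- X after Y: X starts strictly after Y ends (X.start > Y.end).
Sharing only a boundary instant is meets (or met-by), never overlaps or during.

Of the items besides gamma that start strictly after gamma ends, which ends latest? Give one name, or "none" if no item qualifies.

none

Target gamma = [12:30, 15:50].
delta [06:25, 08:10] → before → excluded.
iota [13:25, 16:05] → overlapped-by → excluded.
kappa [10:35, 12:30] → meets → excluded.
No candidates → none.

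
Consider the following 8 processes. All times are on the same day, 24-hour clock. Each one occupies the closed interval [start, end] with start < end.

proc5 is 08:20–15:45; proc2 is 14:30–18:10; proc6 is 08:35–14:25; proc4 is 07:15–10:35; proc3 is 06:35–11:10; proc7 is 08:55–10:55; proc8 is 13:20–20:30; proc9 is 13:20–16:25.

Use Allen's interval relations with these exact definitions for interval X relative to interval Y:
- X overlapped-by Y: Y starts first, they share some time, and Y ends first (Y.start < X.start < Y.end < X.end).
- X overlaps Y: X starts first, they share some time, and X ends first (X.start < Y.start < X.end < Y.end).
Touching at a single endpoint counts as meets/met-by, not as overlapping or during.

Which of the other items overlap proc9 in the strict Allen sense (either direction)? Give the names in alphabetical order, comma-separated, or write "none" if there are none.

Target proc9 = [13:20, 16:25].
proc2 [14:30, 18:10] → overlapped-by → yes.
proc3 [06:35, 11:10] → before → no.
proc4 [07:15, 10:35] → before → no.
proc5 [08:20, 15:45] → overlaps → yes.
proc6 [08:35, 14:25] → overlaps → yes.
proc7 [08:55, 10:55] → before → no.
proc8 [13:20, 20:30] → started-by → no.
Result: proc2, proc5, proc6.

proc2, proc5, proc6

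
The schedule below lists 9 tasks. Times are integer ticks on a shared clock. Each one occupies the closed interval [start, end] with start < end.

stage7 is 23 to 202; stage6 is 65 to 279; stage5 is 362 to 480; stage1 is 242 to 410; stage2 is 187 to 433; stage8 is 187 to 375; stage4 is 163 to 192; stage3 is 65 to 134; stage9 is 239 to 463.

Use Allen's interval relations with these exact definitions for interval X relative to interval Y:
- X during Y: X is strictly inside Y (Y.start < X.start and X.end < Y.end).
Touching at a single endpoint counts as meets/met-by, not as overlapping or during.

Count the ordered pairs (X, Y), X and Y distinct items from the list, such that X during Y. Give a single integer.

Checking all 72 ordered pairs for relation 'during'; matching pairs in alphabetical order:
(stage1, stage2): stage1 during stage2 ✓
(stage1, stage9): stage1 during stage9 ✓
(stage3, stage7): stage3 during stage7 ✓
(stage4, stage6): stage4 during stage6 ✓
(stage4, stage7): stage4 during stage7 ✓
Count: 5.

5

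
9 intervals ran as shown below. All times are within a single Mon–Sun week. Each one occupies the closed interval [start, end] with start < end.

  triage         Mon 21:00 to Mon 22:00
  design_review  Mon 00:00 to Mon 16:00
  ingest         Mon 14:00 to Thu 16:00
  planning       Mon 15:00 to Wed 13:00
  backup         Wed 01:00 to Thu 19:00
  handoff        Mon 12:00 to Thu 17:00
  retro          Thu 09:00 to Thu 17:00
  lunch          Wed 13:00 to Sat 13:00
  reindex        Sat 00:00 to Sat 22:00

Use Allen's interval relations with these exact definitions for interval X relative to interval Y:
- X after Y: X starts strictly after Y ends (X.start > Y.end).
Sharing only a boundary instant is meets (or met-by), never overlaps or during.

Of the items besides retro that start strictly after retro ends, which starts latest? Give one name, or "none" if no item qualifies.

reindex

Target retro = [Thu 09:00, Thu 17:00].
backup [Wed 01:00, Thu 19:00] → contains → excluded.
design_review [Mon 00:00, Mon 16:00] → before → excluded.
handoff [Mon 12:00, Thu 17:00] → finished-by → excluded.
ingest [Mon 14:00, Thu 16:00] → overlaps → excluded.
lunch [Wed 13:00, Sat 13:00] → contains → excluded.
planning [Mon 15:00, Wed 13:00] → before → excluded.
reindex [Sat 00:00, Sat 22:00] → after → candidate.
triage [Mon 21:00, Mon 22:00] → before → excluded.
Among candidates, latest start is Sat 00:00 → reindex.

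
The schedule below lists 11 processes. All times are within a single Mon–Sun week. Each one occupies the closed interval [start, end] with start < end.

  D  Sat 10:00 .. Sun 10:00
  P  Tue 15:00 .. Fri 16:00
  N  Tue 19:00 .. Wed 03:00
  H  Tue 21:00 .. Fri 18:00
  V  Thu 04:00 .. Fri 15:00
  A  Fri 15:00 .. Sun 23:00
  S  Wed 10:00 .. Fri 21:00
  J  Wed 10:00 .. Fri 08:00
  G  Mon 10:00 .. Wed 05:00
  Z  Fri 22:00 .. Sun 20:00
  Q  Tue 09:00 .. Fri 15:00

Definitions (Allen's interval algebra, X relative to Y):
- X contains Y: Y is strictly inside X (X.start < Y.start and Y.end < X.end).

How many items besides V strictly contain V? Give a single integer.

3

Target V = [Thu 04:00, Fri 15:00].
A [Fri 15:00, Sun 23:00] → met-by → no.
D [Sat 10:00, Sun 10:00] → after → no.
G [Mon 10:00, Wed 05:00] → before → no.
H [Tue 21:00, Fri 18:00] → contains → counts.
J [Wed 10:00, Fri 08:00] → overlaps → no.
N [Tue 19:00, Wed 03:00] → before → no.
P [Tue 15:00, Fri 16:00] → contains → counts.
Q [Tue 09:00, Fri 15:00] → finished-by → no.
S [Wed 10:00, Fri 21:00] → contains → counts.
Z [Fri 22:00, Sun 20:00] → after → no.
Total: 3.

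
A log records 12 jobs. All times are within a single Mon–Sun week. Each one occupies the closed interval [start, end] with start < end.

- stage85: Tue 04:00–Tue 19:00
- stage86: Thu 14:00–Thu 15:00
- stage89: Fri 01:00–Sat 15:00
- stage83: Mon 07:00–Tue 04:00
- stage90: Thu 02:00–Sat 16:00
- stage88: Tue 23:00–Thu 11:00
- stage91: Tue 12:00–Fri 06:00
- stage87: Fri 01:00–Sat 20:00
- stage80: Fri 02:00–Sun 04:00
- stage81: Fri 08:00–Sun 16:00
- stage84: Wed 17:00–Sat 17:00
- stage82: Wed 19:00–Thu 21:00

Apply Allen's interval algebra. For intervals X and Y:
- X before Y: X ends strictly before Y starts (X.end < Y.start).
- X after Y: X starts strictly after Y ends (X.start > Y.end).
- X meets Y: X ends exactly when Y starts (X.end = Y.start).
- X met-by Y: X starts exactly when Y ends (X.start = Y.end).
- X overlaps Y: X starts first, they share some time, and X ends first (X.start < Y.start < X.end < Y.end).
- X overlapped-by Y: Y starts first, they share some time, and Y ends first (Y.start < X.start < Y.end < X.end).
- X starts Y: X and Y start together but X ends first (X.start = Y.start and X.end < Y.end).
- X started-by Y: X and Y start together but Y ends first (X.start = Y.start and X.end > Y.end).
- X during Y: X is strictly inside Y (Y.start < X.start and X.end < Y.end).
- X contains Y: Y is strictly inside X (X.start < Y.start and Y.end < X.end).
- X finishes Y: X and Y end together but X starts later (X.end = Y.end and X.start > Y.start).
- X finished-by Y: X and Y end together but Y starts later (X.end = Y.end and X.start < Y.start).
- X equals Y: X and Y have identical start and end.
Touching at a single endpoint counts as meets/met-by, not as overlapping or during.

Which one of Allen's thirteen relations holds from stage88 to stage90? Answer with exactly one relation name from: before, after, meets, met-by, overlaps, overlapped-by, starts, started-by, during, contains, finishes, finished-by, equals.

stage88 = [Tue 23:00, Thu 11:00]; stage90 = [Thu 02:00, Sat 16:00].
Compare endpoints: stage88.start < stage90.start, stage88.start < stage90.end, stage88.end > stage90.start, stage88.end < stage90.end.
That pattern is 'overlaps'.

overlaps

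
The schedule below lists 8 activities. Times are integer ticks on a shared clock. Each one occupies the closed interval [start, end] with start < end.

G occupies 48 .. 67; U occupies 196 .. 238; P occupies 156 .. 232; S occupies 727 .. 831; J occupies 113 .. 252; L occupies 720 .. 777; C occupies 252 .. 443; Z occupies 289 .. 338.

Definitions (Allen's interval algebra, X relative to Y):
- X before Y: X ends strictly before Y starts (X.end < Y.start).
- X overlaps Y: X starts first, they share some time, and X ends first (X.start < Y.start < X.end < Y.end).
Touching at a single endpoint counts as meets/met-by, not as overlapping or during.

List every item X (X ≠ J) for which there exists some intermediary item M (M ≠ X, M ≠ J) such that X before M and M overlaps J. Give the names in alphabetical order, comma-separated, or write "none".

Target J = [113, 252].
Intermediaries M with M overlaps J: none.
Union: none.

none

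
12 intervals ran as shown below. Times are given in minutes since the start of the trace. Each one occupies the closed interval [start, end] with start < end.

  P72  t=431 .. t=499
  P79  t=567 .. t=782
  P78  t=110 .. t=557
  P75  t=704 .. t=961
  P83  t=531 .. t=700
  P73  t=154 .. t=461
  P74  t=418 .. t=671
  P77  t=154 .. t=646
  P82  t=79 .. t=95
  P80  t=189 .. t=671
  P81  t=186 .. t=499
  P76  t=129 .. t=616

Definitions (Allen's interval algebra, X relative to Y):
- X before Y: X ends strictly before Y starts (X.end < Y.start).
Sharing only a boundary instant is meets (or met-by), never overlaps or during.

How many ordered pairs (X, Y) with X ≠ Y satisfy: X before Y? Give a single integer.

27

Checking all 132 ordered pairs for relation 'before'; matching pairs in alphabetical order:
(P72, P75): P72 before P75 ✓
(P72, P79): P72 before P79 ✓
(P72, P83): P72 before P83 ✓
(P73, P75): P73 before P75 ✓
(P73, P79): P73 before P79 ✓
(P73, P83): P73 before P83 ✓
(P74, P75): P74 before P75 ✓
(P76, P75): P76 before P75 ✓
(P77, P75): P77 before P75 ✓
(P78, P75): P78 before P75 ✓
(P78, P79): P78 before P79 ✓
(P80, P75): P80 before P75 ✓
(P81, P75): P81 before P75 ✓
(P81, P79): P81 before P79 ✓
(P81, P83): P81 before P83 ✓
(P82, P72): P82 before P72 ✓
(P82, P73): P82 before P73 ✓
(P82, P74): P82 before P74 ✓
(P82, P75): P82 before P75 ✓
(P82, P76): P82 before P76 ✓
(P82, P77): P82 before P77 ✓
(P82, P78): P82 before P78 ✓
(P82, P79): P82 before P79 ✓
(P82, P80): P82 before P80 ✓
... plus 3 further pairs not listed.
Count: 27.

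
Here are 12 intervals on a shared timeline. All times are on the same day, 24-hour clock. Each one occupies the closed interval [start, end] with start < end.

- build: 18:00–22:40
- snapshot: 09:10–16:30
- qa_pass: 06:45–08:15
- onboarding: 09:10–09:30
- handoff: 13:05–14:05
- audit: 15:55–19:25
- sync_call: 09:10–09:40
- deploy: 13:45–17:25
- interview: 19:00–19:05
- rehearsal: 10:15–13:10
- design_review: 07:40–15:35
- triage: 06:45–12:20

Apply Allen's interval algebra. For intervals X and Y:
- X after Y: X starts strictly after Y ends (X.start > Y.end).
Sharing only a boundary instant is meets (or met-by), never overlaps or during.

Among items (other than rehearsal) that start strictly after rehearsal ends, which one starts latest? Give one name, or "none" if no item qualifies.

Target rehearsal = [10:15, 13:10].
audit [15:55, 19:25] → after → candidate.
build [18:00, 22:40] → after → candidate.
deploy [13:45, 17:25] → after → candidate.
design_review [07:40, 15:35] → contains → excluded.
handoff [13:05, 14:05] → overlapped-by → excluded.
interview [19:00, 19:05] → after → candidate.
onboarding [09:10, 09:30] → before → excluded.
qa_pass [06:45, 08:15] → before → excluded.
snapshot [09:10, 16:30] → contains → excluded.
sync_call [09:10, 09:40] → before → excluded.
triage [06:45, 12:20] → overlaps → excluded.
Among candidates, latest start is 19:00 → interview.

interview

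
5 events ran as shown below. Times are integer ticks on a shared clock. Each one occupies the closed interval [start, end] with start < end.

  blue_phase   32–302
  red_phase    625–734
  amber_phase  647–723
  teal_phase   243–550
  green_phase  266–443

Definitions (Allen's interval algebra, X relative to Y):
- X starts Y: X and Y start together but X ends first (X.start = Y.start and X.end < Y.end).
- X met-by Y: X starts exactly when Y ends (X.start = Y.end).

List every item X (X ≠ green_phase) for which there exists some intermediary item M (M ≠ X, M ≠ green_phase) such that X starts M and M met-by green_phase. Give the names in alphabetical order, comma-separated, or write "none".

none

Target green_phase = [266, 443].
Intermediaries M with M met-by green_phase: none.
Union: none.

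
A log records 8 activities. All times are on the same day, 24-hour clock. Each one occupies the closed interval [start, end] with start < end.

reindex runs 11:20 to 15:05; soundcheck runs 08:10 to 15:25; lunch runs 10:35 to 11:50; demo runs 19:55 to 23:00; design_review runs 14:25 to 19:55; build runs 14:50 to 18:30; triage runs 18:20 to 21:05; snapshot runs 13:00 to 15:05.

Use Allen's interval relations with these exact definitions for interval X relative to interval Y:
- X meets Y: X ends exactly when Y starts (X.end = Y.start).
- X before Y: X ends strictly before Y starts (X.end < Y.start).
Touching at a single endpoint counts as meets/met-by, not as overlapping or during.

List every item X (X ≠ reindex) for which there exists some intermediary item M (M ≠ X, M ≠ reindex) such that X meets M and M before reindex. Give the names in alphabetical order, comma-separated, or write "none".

Target reindex = [11:20, 15:05].
Intermediaries M with M before reindex: none.
Union: none.

none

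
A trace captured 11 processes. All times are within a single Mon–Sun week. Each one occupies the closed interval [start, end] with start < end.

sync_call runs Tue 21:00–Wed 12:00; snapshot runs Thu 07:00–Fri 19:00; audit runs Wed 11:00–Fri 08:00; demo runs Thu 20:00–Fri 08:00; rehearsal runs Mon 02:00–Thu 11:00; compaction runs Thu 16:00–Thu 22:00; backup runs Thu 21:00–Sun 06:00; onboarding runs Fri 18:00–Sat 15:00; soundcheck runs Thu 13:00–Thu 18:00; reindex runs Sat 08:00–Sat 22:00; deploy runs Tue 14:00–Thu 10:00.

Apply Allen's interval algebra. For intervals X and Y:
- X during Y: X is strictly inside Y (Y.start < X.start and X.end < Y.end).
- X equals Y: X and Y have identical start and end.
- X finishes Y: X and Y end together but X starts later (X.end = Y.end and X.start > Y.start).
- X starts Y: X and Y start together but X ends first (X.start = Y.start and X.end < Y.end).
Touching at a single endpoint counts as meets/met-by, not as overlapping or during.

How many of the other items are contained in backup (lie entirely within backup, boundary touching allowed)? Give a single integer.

2

Target backup = [Thu 21:00, Sun 06:00].
audit [Wed 11:00, Fri 08:00] → overlaps → no.
compaction [Thu 16:00, Thu 22:00] → overlaps → no.
demo [Thu 20:00, Fri 08:00] → overlaps → no.
deploy [Tue 14:00, Thu 10:00] → before → no.
onboarding [Fri 18:00, Sat 15:00] → during → counts.
rehearsal [Mon 02:00, Thu 11:00] → before → no.
reindex [Sat 08:00, Sat 22:00] → during → counts.
snapshot [Thu 07:00, Fri 19:00] → overlaps → no.
soundcheck [Thu 13:00, Thu 18:00] → before → no.
sync_call [Tue 21:00, Wed 12:00] → before → no.
Total: 2.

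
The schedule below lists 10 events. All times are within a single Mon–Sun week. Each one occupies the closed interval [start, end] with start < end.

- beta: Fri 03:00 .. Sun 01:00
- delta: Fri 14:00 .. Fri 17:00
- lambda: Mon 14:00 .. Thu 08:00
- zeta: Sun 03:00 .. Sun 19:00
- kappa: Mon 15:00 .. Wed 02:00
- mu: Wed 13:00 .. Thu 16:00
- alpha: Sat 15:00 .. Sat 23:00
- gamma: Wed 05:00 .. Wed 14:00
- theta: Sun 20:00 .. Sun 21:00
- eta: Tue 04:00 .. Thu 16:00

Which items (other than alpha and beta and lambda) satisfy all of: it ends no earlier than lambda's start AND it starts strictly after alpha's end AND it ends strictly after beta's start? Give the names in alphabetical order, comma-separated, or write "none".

Conditions: its end is no earlier than lambda's start (X.end >= Mon 14:00) AND its start is strictly after alpha's end (X.start > Sat 23:00) AND its end is strictly after beta's start (X.end > Fri 03:00).
delta: end Fri 17:00 >= Mon 14:00? ✓; start Fri 14:00 > Sat 23:00? ✗; end Fri 17:00 > Fri 03:00? ✓ → no.
eta: end Thu 16:00 >= Mon 14:00? ✓; start Tue 04:00 > Sat 23:00? ✗; end Thu 16:00 > Fri 03:00? ✗ → no.
gamma: end Wed 14:00 >= Mon 14:00? ✓; start Wed 05:00 > Sat 23:00? ✗; end Wed 14:00 > Fri 03:00? ✗ → no.
kappa: end Wed 02:00 >= Mon 14:00? ✓; start Mon 15:00 > Sat 23:00? ✗; end Wed 02:00 > Fri 03:00? ✗ → no.
mu: end Thu 16:00 >= Mon 14:00? ✓; start Wed 13:00 > Sat 23:00? ✗; end Thu 16:00 > Fri 03:00? ✗ → no.
theta: end Sun 21:00 >= Mon 14:00? ✓; start Sun 20:00 > Sat 23:00? ✓; end Sun 21:00 > Fri 03:00? ✓ → yes.
zeta: end Sun 19:00 >= Mon 14:00? ✓; start Sun 03:00 > Sat 23:00? ✓; end Sun 19:00 > Fri 03:00? ✓ → yes.
Result: theta, zeta.

theta, zeta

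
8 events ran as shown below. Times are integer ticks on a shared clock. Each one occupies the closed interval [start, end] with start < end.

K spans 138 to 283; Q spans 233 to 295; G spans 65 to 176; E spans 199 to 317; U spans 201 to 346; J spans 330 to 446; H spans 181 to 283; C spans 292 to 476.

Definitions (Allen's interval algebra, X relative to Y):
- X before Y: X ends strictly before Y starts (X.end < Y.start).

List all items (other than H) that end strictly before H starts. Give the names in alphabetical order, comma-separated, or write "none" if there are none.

G

Target H = [181, 283].
C [292, 476] → after → no.
E [199, 317] → overlapped-by → no.
G [65, 176] → before → yes.
J [330, 446] → after → no.
K [138, 283] → finished-by → no.
Q [233, 295] → overlapped-by → no.
U [201, 346] → overlapped-by → no.
Result: G.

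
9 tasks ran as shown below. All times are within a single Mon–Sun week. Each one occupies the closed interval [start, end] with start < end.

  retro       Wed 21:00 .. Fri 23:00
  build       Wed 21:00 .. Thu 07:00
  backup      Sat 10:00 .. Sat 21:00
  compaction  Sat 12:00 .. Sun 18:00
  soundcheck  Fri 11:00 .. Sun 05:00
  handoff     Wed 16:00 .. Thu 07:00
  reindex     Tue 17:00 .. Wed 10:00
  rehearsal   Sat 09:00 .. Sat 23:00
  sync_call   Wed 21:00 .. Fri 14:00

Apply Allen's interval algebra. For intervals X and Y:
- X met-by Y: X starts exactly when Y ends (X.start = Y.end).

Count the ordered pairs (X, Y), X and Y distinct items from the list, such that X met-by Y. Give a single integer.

0

Checking all 72 ordered pairs for relation 'met-by'; matching pairs in alphabetical order:
No pair satisfies it.
Count: 0.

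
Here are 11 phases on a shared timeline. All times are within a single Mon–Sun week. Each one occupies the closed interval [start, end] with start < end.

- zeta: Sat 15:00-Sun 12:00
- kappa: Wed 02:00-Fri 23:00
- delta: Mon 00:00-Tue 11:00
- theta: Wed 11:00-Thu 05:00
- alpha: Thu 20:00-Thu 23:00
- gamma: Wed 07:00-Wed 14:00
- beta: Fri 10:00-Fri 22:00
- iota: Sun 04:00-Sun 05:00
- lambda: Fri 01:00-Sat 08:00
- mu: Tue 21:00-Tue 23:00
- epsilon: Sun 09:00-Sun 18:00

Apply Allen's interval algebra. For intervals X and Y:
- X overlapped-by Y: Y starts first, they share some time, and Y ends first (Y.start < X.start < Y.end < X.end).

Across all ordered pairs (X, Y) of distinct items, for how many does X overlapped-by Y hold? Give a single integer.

3

Checking all 110 ordered pairs for relation 'overlapped-by'; matching pairs in alphabetical order:
(epsilon, zeta): epsilon overlapped-by zeta ✓
(lambda, kappa): lambda overlapped-by kappa ✓
(theta, gamma): theta overlapped-by gamma ✓
Count: 3.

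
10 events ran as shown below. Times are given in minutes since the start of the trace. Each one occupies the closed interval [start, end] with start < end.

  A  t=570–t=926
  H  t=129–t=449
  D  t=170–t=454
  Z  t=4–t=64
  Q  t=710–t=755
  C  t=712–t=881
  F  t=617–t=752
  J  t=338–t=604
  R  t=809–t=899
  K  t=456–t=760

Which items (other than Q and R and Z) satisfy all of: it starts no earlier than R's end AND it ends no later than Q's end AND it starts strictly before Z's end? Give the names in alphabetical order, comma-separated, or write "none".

none

Conditions: its start is no earlier than R's end (X.start >= t=899) AND its end is no later than Q's end (X.end <= t=755) AND its start is strictly before Z's end (X.start < t=64).
A: start t=570 >= t=899? ✗; end t=926 <= t=755? ✗; start t=570 < t=64? ✗ → no.
C: start t=712 >= t=899? ✗; end t=881 <= t=755? ✗; start t=712 < t=64? ✗ → no.
D: start t=170 >= t=899? ✗; end t=454 <= t=755? ✓; start t=170 < t=64? ✗ → no.
F: start t=617 >= t=899? ✗; end t=752 <= t=755? ✓; start t=617 < t=64? ✗ → no.
H: start t=129 >= t=899? ✗; end t=449 <= t=755? ✓; start t=129 < t=64? ✗ → no.
J: start t=338 >= t=899? ✗; end t=604 <= t=755? ✓; start t=338 < t=64? ✗ → no.
K: start t=456 >= t=899? ✗; end t=760 <= t=755? ✗; start t=456 < t=64? ✗ → no.
Result: none.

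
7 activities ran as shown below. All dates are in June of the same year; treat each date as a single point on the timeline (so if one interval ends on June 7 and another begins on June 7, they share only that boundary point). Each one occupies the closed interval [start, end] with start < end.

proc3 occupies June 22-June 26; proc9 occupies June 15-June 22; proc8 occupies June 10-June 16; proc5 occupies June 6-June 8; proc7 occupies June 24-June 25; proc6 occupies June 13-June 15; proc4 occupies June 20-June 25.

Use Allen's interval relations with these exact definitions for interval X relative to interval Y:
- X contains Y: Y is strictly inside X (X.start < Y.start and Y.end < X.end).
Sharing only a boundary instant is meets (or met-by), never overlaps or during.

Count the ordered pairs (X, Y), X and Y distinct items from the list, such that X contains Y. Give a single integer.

Checking all 42 ordered pairs for relation 'contains'; matching pairs in alphabetical order:
(proc3, proc7): proc3 contains proc7 ✓
(proc8, proc6): proc8 contains proc6 ✓
Count: 2.

2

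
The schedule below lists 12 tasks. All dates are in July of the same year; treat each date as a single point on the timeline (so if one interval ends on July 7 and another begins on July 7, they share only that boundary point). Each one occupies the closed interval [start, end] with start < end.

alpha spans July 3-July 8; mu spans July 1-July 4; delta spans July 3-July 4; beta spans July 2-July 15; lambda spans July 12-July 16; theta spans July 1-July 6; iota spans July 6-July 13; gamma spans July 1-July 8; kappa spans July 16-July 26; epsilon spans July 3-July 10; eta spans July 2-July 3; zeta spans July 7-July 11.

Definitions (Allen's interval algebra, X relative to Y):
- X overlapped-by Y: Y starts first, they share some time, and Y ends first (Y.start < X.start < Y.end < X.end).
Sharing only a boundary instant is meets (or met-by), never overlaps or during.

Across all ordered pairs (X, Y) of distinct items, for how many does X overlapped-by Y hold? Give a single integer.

Checking all 132 ordered pairs for relation 'overlapped-by'; matching pairs in alphabetical order:
(alpha, mu): alpha overlapped-by mu ✓
(alpha, theta): alpha overlapped-by theta ✓
(beta, gamma): beta overlapped-by gamma ✓
(beta, mu): beta overlapped-by mu ✓
(beta, theta): beta overlapped-by theta ✓
(epsilon, gamma): epsilon overlapped-by gamma ✓
(epsilon, mu): epsilon overlapped-by mu ✓
(epsilon, theta): epsilon overlapped-by theta ✓
(iota, alpha): iota overlapped-by alpha ✓
(iota, epsilon): iota overlapped-by epsilon ✓
(iota, gamma): iota overlapped-by gamma ✓
(lambda, beta): lambda overlapped-by beta ✓
(lambda, iota): lambda overlapped-by iota ✓
(zeta, alpha): zeta overlapped-by alpha ✓
(zeta, epsilon): zeta overlapped-by epsilon ✓
(zeta, gamma): zeta overlapped-by gamma ✓
Count: 16.

16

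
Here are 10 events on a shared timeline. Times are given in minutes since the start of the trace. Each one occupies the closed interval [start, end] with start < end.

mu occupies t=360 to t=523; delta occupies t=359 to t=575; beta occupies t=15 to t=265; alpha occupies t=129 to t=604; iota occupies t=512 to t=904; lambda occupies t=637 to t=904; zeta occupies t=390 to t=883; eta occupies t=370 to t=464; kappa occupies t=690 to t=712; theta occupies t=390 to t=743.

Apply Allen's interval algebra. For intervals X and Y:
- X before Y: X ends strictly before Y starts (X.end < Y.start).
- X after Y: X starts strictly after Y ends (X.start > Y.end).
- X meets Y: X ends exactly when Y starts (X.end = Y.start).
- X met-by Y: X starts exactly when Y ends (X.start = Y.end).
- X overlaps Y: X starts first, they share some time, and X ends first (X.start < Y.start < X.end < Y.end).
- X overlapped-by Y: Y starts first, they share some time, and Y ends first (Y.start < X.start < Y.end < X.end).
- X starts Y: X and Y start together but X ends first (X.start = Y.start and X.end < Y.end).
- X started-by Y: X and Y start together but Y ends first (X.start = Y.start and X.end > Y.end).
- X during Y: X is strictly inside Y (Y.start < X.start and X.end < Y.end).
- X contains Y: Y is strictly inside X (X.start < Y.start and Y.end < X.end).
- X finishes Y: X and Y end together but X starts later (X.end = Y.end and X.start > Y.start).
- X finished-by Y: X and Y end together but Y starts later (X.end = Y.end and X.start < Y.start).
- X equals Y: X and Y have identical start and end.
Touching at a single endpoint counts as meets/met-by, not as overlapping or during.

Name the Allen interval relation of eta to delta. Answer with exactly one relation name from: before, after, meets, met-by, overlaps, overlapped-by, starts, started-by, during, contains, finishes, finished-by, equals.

eta = [t=370, t=464]; delta = [t=359, t=575].
Compare endpoints: eta.start > delta.start, eta.start < delta.end, eta.end > delta.start, eta.end < delta.end.
That pattern is 'during'.

during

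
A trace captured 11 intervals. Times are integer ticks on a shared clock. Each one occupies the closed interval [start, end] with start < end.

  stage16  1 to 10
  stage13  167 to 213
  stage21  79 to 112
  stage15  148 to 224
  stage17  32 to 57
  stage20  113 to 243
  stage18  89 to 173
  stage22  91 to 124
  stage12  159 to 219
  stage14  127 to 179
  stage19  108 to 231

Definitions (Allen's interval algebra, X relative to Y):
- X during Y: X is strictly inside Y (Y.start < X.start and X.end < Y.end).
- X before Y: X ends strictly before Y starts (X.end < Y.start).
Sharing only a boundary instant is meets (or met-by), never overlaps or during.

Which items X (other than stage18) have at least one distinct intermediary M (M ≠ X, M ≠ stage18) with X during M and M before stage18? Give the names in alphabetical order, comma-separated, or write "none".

none

Target stage18 = [89, 173].
Intermediaries M with M before stage18: stage16, stage17.
Via stage16 — items with X during stage16: none.
Via stage17 — items with X during stage17: none.
Union: none.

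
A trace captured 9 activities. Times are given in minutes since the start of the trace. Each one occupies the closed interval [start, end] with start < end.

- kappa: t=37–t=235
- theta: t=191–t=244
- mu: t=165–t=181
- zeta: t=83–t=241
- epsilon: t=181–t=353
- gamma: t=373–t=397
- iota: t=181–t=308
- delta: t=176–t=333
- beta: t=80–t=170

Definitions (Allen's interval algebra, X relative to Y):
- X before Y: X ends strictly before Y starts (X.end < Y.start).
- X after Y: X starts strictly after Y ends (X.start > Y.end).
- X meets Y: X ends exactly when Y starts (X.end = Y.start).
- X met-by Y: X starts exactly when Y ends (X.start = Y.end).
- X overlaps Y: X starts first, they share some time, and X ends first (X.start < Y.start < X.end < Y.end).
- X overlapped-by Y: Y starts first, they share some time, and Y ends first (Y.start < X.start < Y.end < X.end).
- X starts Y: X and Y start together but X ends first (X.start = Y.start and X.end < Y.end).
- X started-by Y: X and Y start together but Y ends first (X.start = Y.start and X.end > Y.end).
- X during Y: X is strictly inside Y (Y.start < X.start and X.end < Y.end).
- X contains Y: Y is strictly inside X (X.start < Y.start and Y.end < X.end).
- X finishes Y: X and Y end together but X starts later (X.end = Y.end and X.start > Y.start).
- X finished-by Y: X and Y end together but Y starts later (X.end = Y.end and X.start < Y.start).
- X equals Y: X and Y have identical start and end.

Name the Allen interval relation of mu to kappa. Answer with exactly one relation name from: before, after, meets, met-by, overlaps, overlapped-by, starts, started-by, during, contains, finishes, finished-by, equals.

during

mu = [t=165, t=181]; kappa = [t=37, t=235].
Compare endpoints: mu.start > kappa.start, mu.start < kappa.end, mu.end > kappa.start, mu.end < kappa.end.
That pattern is 'during'.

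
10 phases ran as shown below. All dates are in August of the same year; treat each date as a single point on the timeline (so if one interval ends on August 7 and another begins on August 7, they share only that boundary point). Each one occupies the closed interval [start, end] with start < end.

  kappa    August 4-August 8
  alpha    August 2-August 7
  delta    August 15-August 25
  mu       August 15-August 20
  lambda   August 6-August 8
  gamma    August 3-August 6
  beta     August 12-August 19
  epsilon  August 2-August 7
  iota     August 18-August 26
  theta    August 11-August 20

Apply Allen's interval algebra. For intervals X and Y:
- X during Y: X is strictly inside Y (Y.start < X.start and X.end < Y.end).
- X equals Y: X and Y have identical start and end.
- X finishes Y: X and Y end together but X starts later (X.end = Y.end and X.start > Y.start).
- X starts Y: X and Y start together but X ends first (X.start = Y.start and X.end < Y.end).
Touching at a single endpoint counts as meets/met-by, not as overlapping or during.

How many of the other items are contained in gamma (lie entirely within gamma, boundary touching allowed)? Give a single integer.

Target gamma = [August 3, August 6].
alpha [August 2, August 7] → contains → no.
beta [August 12, August 19] → after → no.
delta [August 15, August 25] → after → no.
epsilon [August 2, August 7] → contains → no.
iota [August 18, August 26] → after → no.
kappa [August 4, August 8] → overlapped-by → no.
lambda [August 6, August 8] → met-by → no.
mu [August 15, August 20] → after → no.
theta [August 11, August 20] → after → no.
Total: 0.

0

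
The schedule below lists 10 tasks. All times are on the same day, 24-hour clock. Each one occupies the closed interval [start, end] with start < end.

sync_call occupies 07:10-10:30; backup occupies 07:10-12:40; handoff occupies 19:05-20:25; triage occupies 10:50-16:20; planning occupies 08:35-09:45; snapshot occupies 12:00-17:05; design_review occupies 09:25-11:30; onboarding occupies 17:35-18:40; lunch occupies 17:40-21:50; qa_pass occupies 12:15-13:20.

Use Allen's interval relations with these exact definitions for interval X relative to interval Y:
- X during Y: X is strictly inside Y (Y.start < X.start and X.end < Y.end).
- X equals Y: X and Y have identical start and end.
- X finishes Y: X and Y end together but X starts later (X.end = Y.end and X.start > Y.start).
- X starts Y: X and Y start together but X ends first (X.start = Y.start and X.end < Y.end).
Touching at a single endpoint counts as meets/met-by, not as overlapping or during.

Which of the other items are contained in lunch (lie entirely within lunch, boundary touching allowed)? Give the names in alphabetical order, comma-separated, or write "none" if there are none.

Target lunch = [17:40, 21:50].
backup [07:10, 12:40] → before → no.
design_review [09:25, 11:30] → before → no.
handoff [19:05, 20:25] → during → yes.
onboarding [17:35, 18:40] → overlaps → no.
planning [08:35, 09:45] → before → no.
qa_pass [12:15, 13:20] → before → no.
snapshot [12:00, 17:05] → before → no.
sync_call [07:10, 10:30] → before → no.
triage [10:50, 16:20] → before → no.
Result: handoff.

handoff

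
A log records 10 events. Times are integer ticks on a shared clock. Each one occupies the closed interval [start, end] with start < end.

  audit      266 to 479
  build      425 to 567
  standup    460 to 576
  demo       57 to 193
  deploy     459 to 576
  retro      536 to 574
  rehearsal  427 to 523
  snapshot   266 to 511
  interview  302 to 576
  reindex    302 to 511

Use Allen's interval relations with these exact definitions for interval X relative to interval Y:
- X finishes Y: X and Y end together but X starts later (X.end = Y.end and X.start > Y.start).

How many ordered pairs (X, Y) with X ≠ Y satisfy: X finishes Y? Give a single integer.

Checking all 90 ordered pairs for relation 'finishes'; matching pairs in alphabetical order:
(deploy, interview): deploy finishes interview ✓
(reindex, snapshot): reindex finishes snapshot ✓
(standup, deploy): standup finishes deploy ✓
(standup, interview): standup finishes interview ✓
Count: 4.

4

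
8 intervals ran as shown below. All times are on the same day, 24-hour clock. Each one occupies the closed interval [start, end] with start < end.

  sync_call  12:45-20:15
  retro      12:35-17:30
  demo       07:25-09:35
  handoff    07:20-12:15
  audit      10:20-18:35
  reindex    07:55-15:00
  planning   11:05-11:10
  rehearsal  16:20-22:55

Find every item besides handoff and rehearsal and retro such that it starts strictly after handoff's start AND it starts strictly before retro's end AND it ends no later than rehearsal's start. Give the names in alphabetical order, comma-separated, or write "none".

demo, planning, reindex

Conditions: its start is strictly after handoff's start (X.start > 07:20) AND its start is strictly before retro's end (X.start < 17:30) AND its end is no later than rehearsal's start (X.end <= 16:20).
audit: start 10:20 > 07:20? ✓; start 10:20 < 17:30? ✓; end 18:35 <= 16:20? ✗ → no.
demo: start 07:25 > 07:20? ✓; start 07:25 < 17:30? ✓; end 09:35 <= 16:20? ✓ → yes.
planning: start 11:05 > 07:20? ✓; start 11:05 < 17:30? ✓; end 11:10 <= 16:20? ✓ → yes.
reindex: start 07:55 > 07:20? ✓; start 07:55 < 17:30? ✓; end 15:00 <= 16:20? ✓ → yes.
sync_call: start 12:45 > 07:20? ✓; start 12:45 < 17:30? ✓; end 20:15 <= 16:20? ✗ → no.
Result: demo, planning, reindex.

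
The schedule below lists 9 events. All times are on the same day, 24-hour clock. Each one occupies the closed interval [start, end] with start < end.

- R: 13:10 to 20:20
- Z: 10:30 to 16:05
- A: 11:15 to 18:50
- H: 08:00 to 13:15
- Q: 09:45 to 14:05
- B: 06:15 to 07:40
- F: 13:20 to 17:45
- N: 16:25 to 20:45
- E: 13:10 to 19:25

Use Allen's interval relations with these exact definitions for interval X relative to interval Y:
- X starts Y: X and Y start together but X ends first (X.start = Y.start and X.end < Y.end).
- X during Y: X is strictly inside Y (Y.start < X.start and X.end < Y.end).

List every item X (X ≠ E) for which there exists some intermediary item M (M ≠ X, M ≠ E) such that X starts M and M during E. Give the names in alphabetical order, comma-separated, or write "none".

Target E = [13:10, 19:25].
Intermediaries M with M during E: F.
Via F — items with X starts F: none.
Union: none.

none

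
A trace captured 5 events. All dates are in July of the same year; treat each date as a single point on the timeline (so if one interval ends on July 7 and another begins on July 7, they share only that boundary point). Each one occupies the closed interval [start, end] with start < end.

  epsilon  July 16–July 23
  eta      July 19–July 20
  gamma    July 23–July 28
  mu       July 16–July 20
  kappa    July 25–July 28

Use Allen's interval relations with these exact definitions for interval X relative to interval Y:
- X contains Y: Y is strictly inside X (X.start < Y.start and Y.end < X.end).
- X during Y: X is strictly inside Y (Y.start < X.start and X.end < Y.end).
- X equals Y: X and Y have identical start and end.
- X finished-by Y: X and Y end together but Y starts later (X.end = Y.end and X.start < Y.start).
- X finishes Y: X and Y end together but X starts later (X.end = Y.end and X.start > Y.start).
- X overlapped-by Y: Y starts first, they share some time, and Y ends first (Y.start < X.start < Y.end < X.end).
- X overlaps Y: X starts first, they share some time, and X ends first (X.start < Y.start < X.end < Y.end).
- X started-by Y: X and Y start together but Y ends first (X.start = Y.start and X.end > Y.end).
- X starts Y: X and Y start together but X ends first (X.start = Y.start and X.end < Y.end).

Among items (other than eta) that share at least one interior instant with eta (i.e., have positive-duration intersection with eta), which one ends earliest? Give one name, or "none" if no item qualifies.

mu

Target eta = [July 19, July 20].
epsilon [July 16, July 23] → contains → candidate.
gamma [July 23, July 28] → after → excluded.
kappa [July 25, July 28] → after → excluded.
mu [July 16, July 20] → finished-by → candidate.
Among candidates, earliest end is July 20 → mu.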